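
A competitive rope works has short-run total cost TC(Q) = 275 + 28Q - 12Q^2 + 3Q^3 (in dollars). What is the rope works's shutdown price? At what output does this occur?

Short-run supply begins at min AVC. From VC = 28Q - 12Q^2 + 3Q^3, AVC = 28 - 12Q + 3Q^2.
At the minimum of AVC, MC = AVC. MC = 28 - 24Q + 9Q^2; setting MC = AVC gives 6Q^2 - 12Q = 0, so Q = 2. min AVC = 16.
For P < $16 the firm produces nothing.

$16 per unit, at Q = 2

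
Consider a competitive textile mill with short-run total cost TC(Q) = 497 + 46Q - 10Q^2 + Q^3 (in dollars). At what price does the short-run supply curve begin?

$21 per unit

The firm shuts down when price falls below the minimum of average variable cost. AVC = VC/Q = 46 - 10Q + Q^2.
At the minimum of AVC, MC = AVC. MC = 46 - 20Q + 3Q^2; setting MC = AVC gives 2Q^2 - 10Q = 0, so Q = 5. min AVC = 21.
So the shutdown price is $21.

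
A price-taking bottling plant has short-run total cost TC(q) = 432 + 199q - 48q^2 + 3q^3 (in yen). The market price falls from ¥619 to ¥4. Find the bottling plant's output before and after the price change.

Output falls from 14 to 0 (the firm shuts down)

AVC = 199 - 48q + 3q^2, minimized at q = 8 where min AVC = ¥7. MC = 199 - 96q + 9q^2.
At P = ¥619 ≥ min AVC, set P = MC on the rising branch: q = 14.
At P = ¥4 < min AVC = ¥7, price no longer covers variable cost at any output, so the firm shuts down: q = 0.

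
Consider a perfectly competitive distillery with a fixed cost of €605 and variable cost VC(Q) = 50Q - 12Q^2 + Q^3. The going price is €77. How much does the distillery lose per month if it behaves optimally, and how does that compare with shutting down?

AVC = 50 - 12Q + Q^2 has its minimum €14 at Q = 6; price €77 clears that bar, so the firm operates.
With MC = 50 - 24Q + 3Q^2, P = MC on the upward-sloping part at Q* = 9.
TR = 77·9 = 693. TC = 605 + 207 = 812. Profit = 693 − 812 = -€119.
By producing, the firm covers all variable cost plus €486 of fixed cost; shutting down would lose the full €605.

Profit = -€119 at Q = 9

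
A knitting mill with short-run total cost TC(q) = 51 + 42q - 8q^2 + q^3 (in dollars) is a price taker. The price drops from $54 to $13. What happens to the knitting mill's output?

Output falls from 6 to 0 (the firm shuts down)

AVC = 42 - 8q + q^2, minimized at q = 4 where min AVC = $26. MC = 42 - 16q + 3q^2.
With P = $54 above the shutdown price, P = MC gives q = 6.
At P = $13 < min AVC = $26, price no longer covers variable cost at any output, so the firm shuts down: q = 0.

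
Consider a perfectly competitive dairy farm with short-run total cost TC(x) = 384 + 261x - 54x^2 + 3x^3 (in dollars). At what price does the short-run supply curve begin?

Short-run supply begins at min AVC. From VC = 261x - 54x^2 + 3x^3, AVC = 261 - 54x + 3x^2.
At the minimum of AVC, MC = AVC. MC = 261 - 108x + 9x^2; setting MC = AVC gives 6x^2 - 54x = 0, so x = 9. min AVC = 18.
So the shutdown price is $18.

$18 per unit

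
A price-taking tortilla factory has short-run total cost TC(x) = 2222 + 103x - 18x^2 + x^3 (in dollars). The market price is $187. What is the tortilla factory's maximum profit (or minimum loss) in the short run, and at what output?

Profit = -$262 at x = 14

AVC = 103 - 18x + x^2; min AVC = $22 at x = 9. Since P = $187 ≥ min AVC, the firm produces.
With MC = 103 - 36x + 3x^2, P = MC on the upward-sloping part at x* = 14.
TR = 187·14 = 2618. TC = 2222 + 658 = 2880. Profit = 2618 − 2880 = -$262.
By producing, the firm covers all variable cost plus $1960 of fixed cost; shutting down would lose the full $2222.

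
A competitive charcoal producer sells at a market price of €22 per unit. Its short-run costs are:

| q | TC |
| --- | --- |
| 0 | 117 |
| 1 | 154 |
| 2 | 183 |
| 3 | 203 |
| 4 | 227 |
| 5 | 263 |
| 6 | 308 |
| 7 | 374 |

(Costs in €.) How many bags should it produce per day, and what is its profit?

Compute π = P·q − TC at each output: q=0: -117; q=1: -132; q=2: -139; q=3: -137; q=4: -139; q=5: -153; q=6: -176; q=7: -220.
Profit is highest at q = 0. Equivalently, the lowest AVC in the table is 110/4 ≈ €27.50 at q = 4, and P = €22 falls below it — price never covers variable cost, so the firm shuts down and loses only its fixed cost.

q = 0 (shut down); profit = -€117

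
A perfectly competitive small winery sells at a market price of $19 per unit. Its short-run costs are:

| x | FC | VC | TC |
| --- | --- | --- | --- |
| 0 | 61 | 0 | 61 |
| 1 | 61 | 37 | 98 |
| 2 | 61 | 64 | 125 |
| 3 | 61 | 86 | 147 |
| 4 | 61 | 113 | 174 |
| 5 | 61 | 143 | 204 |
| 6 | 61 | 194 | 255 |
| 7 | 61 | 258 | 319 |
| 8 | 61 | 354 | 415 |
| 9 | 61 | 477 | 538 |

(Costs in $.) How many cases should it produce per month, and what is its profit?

Compute π = P·x − TC at each output: x=0: -61; x=1: -79; x=2: -87; x=3: -90; x=4: -98; x=5: -109; x=6: -141; x=7: -186; x=8: -263; x=9: -367.
Profit is highest at x = 0. Equivalently, the lowest AVC in the table is 113/4 ≈ $28.25 at x = 4, and P = $19 falls below it — price never covers variable cost, so the firm shuts down and loses only its fixed cost.

x = 0 (shut down); profit = -$61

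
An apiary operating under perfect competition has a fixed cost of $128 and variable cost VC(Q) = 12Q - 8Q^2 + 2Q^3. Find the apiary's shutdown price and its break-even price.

AVC = 12 - 8Q + 2Q^2; minimized at Q = 2, giving min AVC = $4. That is the shutdown price.
ATC = 128/Q + 12 - 8Q + 2Q^2. Setting dATC/dQ = −128/Q^2 − 8 + 4Q = 0 gives Q = 4 (since 4·4^3 − 8·4^2 = 128).
min ATC = 128/4 + 12 − 8·4 + 2·4^2 = $44. That is the break-even price.
Between these two prices the firm operates at a loss; above $44 it earns a profit.

Shutdown price = $4; break-even price = $44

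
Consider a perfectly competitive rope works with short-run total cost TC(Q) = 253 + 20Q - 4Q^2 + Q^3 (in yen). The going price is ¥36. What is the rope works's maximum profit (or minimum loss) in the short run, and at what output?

Profit = -¥189 at Q = 4

AVC = 20 - 4Q + Q^2; min AVC = ¥16 at Q = 2. Since P = ¥36 ≥ min AVC, the firm produces.
With MC = 20 - 8Q + 3Q^2, P = MC on the upward-sloping part at Q* = 4.
TR = 36·4 = 144. TC = 253 + 80 = 333. Profit = 144 − 333 = -¥189.
Shutting down would mean losing the fixed cost of ¥253, so operating at a loss of ¥189 is better by ¥64.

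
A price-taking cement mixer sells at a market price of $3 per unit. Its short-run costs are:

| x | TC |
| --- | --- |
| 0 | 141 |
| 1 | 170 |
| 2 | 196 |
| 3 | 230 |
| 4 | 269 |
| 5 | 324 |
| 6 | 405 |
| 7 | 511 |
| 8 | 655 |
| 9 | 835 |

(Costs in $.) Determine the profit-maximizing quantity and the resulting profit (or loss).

x = 0 (shut down); profit = -$141

Profit at each row (π = 3x − TC): x=0: -141; x=1: -167; x=2: -190; x=3: -221; x=4: -257; x=5: -309; x=6: -387; x=7: -490; x=8: -631; x=9: -808.
Profit is highest at x = 0. Equivalently, the lowest AVC in the table is 55/2 ≈ $27.50 at x = 2, and P = $3 falls below it — price never covers variable cost, so the firm shuts down and loses only its fixed cost.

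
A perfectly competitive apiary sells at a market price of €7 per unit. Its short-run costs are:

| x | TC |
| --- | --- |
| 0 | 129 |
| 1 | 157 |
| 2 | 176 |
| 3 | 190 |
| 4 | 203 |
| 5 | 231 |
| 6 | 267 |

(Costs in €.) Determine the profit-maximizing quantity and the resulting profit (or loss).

x = 0 (shut down); profit = -€129

Profit at each row (π = 7x − TC): x=0: -129; x=1: -150; x=2: -162; x=3: -169; x=4: -175; x=5: -196; x=6: -225.
Profit is highest at x = 0. Equivalently, the lowest AVC in the table is 74/4 ≈ €18.50 at x = 4, and P = €7 falls below it — price never covers variable cost, so the firm shuts down and loses only its fixed cost.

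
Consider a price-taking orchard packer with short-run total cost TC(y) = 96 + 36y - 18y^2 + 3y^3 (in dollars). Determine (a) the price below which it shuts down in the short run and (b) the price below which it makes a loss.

Shutdown price = $9; break-even price = $36

Shutdown price = min AVC. AVC = 36 - 18y + 3y^2, with vertex at y = 3 and minimum $9.
ATC = 96/y + 36 - 18y + 3y^2. Setting dATC/dy = −96/y^2 − 18 + 6y = 0 gives y = 4 (since 6·4^3 − 18·4^2 = 96).
min ATC = 96/4 + 36 − 18·4 + 3·4^2 = $36. That is the break-even price.
For $9 ≤ P < $36 the firm produces at a loss; below $9 it shuts down.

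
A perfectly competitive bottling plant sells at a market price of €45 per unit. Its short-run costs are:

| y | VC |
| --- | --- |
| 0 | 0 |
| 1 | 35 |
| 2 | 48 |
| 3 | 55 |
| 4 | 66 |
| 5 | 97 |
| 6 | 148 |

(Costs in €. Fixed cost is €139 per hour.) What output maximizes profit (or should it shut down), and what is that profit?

Compute π = P·y − TC at each output: y=0: -139; y=1: -129; y=2: -97; y=3: -59; y=4: -25; y=5: -11; y=6: -17.
Profit is maximized at y = 5. AVC there is 97/5 = €19.40 ≤ P, so producing beats shutting down (which would give -€139).

y = 5; profit = -€11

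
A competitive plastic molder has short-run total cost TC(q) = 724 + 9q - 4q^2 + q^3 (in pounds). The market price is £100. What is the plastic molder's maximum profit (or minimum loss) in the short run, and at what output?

Profit = -£234 at q = 7

AVC = 9 - 4q + q^2 has its minimum £5 at q = 2; price £100 clears that bar, so the firm operates.
With MC = 9 - 8q + 3q^2, P = MC on the upward-sloping part at q* = 7.
TR = 100·7 = 700. TC = 724 + 210 = 934. Profit = 700 − 934 = -£234.
By producing, the firm covers all variable cost plus £490 of fixed cost; shutting down would lose the full £724.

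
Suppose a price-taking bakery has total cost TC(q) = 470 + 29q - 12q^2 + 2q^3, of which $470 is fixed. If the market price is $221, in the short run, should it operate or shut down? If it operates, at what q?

Produce at q = 8

Variable cost is VC = 29q - 12q^2 + 2q^3, so AVC = VC/q = 29 - 12q + 2q^2 and MC = dTC/dq = 29 - 24q + 6q^2.
The AVC parabola has its vertex at q = 12/4 = 3, where AVC = 29 - 12·3 + 2·3^2 = $11.
Because $221 ≥ $11, revenue can cover variable cost; the firm operates.
Solving P = MC: -192 - 24q + 6q^2 = 0 ⇒ q = -4 or 8. On the upward-sloping branch, q* = 8.
Check: AVC at q = 8 is $61 ≤ P, so revenue covers variable cost.
Profit = P·q − TC = 221·8 − 958 = $810.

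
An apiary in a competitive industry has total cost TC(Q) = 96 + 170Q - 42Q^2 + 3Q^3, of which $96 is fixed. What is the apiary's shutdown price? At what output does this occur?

$23 per unit, at Q = 7

Short-run supply begins at min AVC. From VC = 170Q - 42Q^2 + 3Q^3, AVC = 170 - 42Q + 3Q^2.
At the minimum of AVC, MC = AVC. MC = 170 - 84Q + 9Q^2; setting MC = AVC gives 6Q^2 - 42Q = 0, so Q = 7. min AVC = 23.
For P < $23 the firm produces nothing.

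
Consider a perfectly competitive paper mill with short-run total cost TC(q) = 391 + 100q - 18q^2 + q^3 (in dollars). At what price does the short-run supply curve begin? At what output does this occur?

$19 per unit, at q = 9

The firm shuts down when price falls below the minimum of average variable cost. AVC = VC/q = 100 - 18q + q^2.
At the minimum of AVC, MC = AVC. MC = 100 - 36q + 3q^2; setting MC = AVC gives 2q^2 - 18q = 0, so q = 9. min AVC = 19.
So the shutdown price is $19.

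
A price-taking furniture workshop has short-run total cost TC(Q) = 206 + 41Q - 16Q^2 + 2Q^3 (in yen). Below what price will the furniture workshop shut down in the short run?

¥9 per unit

Short-run supply begins at min AVC. From VC = 41Q - 16Q^2 + 2Q^3, AVC = 41 - 16Q + 2Q^2.
At the minimum of AVC, MC = AVC. MC = 41 - 32Q + 6Q^2; setting MC = AVC gives 4Q^2 - 16Q = 0, so Q = 4. min AVC = 9.
So the shutdown price is ¥9.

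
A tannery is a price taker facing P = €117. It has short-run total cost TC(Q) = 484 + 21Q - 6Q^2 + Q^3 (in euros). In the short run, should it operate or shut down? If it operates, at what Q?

Variable cost is VC = 21Q - 6Q^2 + Q^3, so AVC = VC/Q = 21 - 6Q + Q^2 and MC = dTC/dQ = 21 - 12Q + 3Q^2.
AVC hits its minimum where MC = AVC, at Q = 3, giving min AVC = 21 - 6·3 + 3^2 = €12.
Since P = €117 ≥ min AVC = €12, price covers variable cost and the firm should produce.
Solving P = MC: -96 - 12Q + 3Q^2 = 0 ⇒ Q = -4 or 8. On the upward-sloping branch, Q* = 8.
Check: AVC at Q = 8 is €37 ≤ P, so revenue covers variable cost.
Profit = P·Q − TC = 117·8 − 780 = €156.

Produce at Q = 8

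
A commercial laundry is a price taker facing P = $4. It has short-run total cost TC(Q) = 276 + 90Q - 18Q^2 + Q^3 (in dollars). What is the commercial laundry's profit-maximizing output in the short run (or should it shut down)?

Variable cost is VC = 90Q - 18Q^2 + Q^3, so AVC = VC/Q = 90 - 18Q + Q^2 and MC = dTC/dQ = 90 - 36Q + 3Q^2.
The AVC parabola has its vertex at Q = 18/2 = 9, where AVC = 90 - 18·9 + 9^2 = $9.
P = $4 lies below min AVC = $9; no output level covers variable cost.
The firm minimizes its loss by shutting down and losing only its fixed cost of $276.

Shut down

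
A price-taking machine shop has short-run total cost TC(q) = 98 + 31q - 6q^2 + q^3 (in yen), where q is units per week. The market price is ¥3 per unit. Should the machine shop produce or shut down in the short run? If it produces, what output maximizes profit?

Shut down

From TC, MC = TC'(q) = 31 - 12q + 3q^2 and AVC = VC/q = 31 - 6q + q^2.
The AVC parabola has its vertex at q = 6/2 = 3, where AVC = 31 - 6·3 + 3^2 = ¥22.
P = ¥3 lies below min AVC = ¥22; no output level covers variable cost.
Best response: produce nothing and absorb the ¥98 fixed cost.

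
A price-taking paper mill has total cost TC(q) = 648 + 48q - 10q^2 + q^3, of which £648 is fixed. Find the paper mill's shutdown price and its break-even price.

Shutdown price = £23; break-even price = £111

AVC = 48 - 10q + q^2; minimized at q = 5, giving min AVC = £23. That is the shutdown price.
ATC = 648/q + 48 - 10q + q^2. Setting dATC/dq = −648/q^2 − 10 + 2q = 0 gives q = 9 (since 2·9^3 − 10·9^2 = 648).
min ATC = 648/9 + 48 − 10·9 + 9^2 = £111. That is the break-even price.
For £23 ≤ P < £111 the firm produces at a loss; below £23 it shuts down.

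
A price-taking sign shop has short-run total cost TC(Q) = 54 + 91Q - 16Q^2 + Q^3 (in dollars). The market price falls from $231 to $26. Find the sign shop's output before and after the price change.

Output falls from 14 to 0 (the firm shuts down)

MC = 91 - 32Q + 3Q^2; the shutdown threshold is min AVC = $27 (at Q = 8).
At P = $231 ≥ min AVC, set P = MC on the rising branch: Q = 14.
At P = $26 < min AVC = $27, price no longer covers variable cost at any output, so the firm shuts down: Q = 0.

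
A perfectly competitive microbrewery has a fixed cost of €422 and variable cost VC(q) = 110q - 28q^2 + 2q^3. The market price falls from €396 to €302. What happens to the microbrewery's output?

Output falls from 13 to 12

MC = 110 - 56q + 6q^2; the shutdown threshold is min AVC = €12 (at q = 7).
At P = €396 ≥ min AVC, set P = MC on the rising branch: q = 13.
At P = €302 ≥ min AVC, set P = MC: q = 12. The firm stays open but cuts output.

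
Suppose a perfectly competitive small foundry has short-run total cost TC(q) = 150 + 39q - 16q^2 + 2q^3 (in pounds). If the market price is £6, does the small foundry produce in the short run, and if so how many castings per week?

From TC, MC = TC'(q) = 39 - 32q + 6q^2 and AVC = VC/q = 39 - 16q + 2q^2.
The AVC parabola has its vertex at q = 16/4 = 4, where AVC = 39 - 16·4 + 2·4^2 = £7.
P = £6 lies below min AVC = £7; no output level covers variable cost.
Shutting down limits the loss to fixed cost, £150.

Shut down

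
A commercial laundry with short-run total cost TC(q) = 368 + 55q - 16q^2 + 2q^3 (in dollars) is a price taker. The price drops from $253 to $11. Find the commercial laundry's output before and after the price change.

AVC = 55 - 16q + 2q^2, minimized at q = 4 where min AVC = $23. MC = 55 - 32q + 6q^2.
With P = $253 above the shutdown price, P = MC gives q = 9.
At P = $11 < min AVC = $23, price no longer covers variable cost at any output, so the firm shuts down: q = 0.

Output falls from 9 to 0 (the firm shuts down)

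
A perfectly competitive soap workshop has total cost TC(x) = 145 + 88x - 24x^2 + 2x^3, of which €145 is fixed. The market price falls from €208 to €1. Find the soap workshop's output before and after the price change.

Output falls from 10 to 0 (the firm shuts down)

AVC = 88 - 24x + 2x^2, minimized at x = 6 where min AVC = €16. MC = 88 - 48x + 6x^2.
With P = €208 above the shutdown price, P = MC gives x = 10.
At P = €1 < min AVC = €16, price no longer covers variable cost at any output, so the firm shuts down: x = 0.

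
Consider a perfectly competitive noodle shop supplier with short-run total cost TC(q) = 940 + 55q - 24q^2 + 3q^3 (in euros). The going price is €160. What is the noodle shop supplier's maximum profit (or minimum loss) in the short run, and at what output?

Profit = -€58 at q = 7

AVC = 55 - 24q + 3q^2; min AVC = €7 at q = 4. Since P = €160 ≥ min AVC, the firm produces.
MC = 55 - 48q + 9q^2. Setting P = MC and taking the root on the rising branch gives q* = 7.
TR = 160·7 = 1120. TC = 940 + 238 = 1178. Profit = 1120 − 1178 = -€58.
By producing, the firm covers all variable cost plus €882 of fixed cost; shutting down would lose the full €940.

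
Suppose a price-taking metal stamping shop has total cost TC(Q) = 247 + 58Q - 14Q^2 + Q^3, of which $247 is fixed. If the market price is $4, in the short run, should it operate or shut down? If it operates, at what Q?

Shut down

Strip out fixed cost: VC = 58Q - 14Q^2 + Q^3. Then AVC = 58 - 14Q + Q^2 and MC = 58 - 28Q + 3Q^2.
AVC is minimized where dAVC/dQ = -14 + 2Q = 0, at Q = 7; min AVC = 58 - 14·7 + 7^2 = $9.
P = $4 lies below min AVC = $9; no output level covers variable cost.
Shutting down limits the loss to fixed cost, $247.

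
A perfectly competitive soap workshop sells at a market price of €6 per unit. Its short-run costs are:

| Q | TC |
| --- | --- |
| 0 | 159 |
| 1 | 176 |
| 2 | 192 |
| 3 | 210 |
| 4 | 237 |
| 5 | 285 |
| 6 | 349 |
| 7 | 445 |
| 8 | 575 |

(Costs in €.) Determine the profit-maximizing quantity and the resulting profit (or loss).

Q = 0 (shut down); profit = -€159

Compute π = P·Q − TC at each output: Q=0: -159; Q=1: -170; Q=2: -180; Q=3: -192; Q=4: -213; Q=5: -255; Q=6: -313; Q=7: -403; Q=8: -527.
Profit is highest at Q = 0. Equivalently, the lowest AVC in the table is 33/2 ≈ €16.50 at Q = 2, and P = €6 falls below it — price never covers variable cost, so the firm shuts down and loses only its fixed cost.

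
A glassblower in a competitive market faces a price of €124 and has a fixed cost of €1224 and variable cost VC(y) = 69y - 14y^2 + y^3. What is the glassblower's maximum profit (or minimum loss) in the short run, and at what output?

Profit = -€256 at y = 11

AVC = 69 - 14y + y^2 has its minimum €20 at y = 7; price €124 clears that bar, so the firm operates.
MC = 69 - 28y + 3y^2. Setting P = MC and taking the root on the rising branch gives y* = 11.
TR = 124·11 = 1364. TC = 1224 + 396 = 1620. Profit = 1364 − 1620 = -€256.
Shutting down would mean losing the fixed cost of €1224, so operating at a loss of €256 is better by €968.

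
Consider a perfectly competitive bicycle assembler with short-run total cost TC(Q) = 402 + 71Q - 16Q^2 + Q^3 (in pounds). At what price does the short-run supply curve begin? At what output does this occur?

£7 per unit, at Q = 8

Short-run supply begins at min AVC. From VC = 71Q - 16Q^2 + Q^3, AVC = 71 - 16Q + Q^2.
dAVC/dQ = -16 + 2Q = 0 gives Q = 8. min AVC = 71 - 16·8 + 8^2 = 7.
For P < £7 the firm produces nothing.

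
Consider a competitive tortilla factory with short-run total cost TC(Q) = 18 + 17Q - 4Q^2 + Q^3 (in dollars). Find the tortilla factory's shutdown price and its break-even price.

Shutdown price = $13; break-even price = $20

Shutdown price = min AVC. AVC = 17 - 4Q + Q^2, with vertex at Q = 2 and minimum $13.
ATC = 18/Q + 17 - 4Q + Q^2. Setting dATC/dQ = −18/Q^2 − 4 + 2Q = 0 gives Q = 3 (since 2·3^3 − 4·3^2 = 18).
min ATC = 18/3 + 17 − 4·3 + 3^2 = $20. That is the break-even price.
For $13 ≤ P < $20 the firm produces at a loss; below $13 it shuts down.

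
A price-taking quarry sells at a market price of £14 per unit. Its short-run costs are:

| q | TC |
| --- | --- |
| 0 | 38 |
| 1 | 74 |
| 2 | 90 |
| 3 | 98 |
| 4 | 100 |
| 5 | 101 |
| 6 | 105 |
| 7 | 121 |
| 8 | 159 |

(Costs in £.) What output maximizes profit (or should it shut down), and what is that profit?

Tabulate TR − TC: q=0: -38; q=1: -60; q=2: -62; q=3: -56; q=4: -44; q=5: -31; q=6: -21; q=7: -23; q=8: -47.
Profit is maximized at q = 6. AVC there is 67/6 = £11.17 ≤ P, so producing beats shutting down (which would give -£38).

q = 6; profit = -£21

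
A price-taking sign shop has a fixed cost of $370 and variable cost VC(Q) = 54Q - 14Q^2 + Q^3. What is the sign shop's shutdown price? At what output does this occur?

$5 per unit, at Q = 7

Short-run supply begins at min AVC. From VC = 54Q - 14Q^2 + Q^3, AVC = 54 - 14Q + Q^2.
At the minimum of AVC, MC = AVC. MC = 54 - 28Q + 3Q^2; setting MC = AVC gives 2Q^2 - 14Q = 0, so Q = 7. min AVC = 5.
So the shutdown price is $5.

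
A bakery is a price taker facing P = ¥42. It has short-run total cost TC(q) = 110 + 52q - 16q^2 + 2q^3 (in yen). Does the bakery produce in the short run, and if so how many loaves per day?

From TC, MC = TC'(q) = 52 - 32q + 6q^2 and AVC = VC/q = 52 - 16q + 2q^2.
AVC is minimized where dAVC/dq = -16 + 4q = 0, at q = 4; min AVC = 52 - 16·4 + 2·4^2 = ¥20.
Because ¥42 ≥ ¥20, revenue can cover variable cost; the firm operates.
Set P = MC: 42 = 52 - 32q + 6q^2 → 10 - 32q + 6q^2 = 0. The roots are q = 1/3 and q = 5; the profit-maximizing output is on the rising part of MC, so q* = 5.
Check: AVC at q = 5 is ¥22 ≤ P, so revenue covers variable cost.
Profit = P·q − TC = 42·5 − 220 = -¥10, a loss, but smaller than the ¥110 fixed cost the firm would lose by shutting down.

Produce at q = 5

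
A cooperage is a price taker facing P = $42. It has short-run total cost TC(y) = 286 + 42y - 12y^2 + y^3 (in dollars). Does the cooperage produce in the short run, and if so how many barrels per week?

Produce at y = 8

Variable cost is VC = 42y - 12y^2 + y^3, so AVC = VC/y = 42 - 12y + y^2 and MC = dTC/dy = 42 - 24y + 3y^2.
AVC is minimized where dAVC/dy = -12 + 2y = 0, at y = 6; min AVC = 42 - 12·6 + 6^2 = $6.
Because $42 ≥ $6, revenue can cover variable cost; the firm operates.
Solving P = MC: -24y + 3y^2 = 0 ⇒ y = 0 or 8. On the upward-sloping branch, y* = 8.
Check: AVC at y = 8 is $10 ≤ P, so revenue covers variable cost.
Profit = P·y − TC = 42·8 − 366 = -$30, a loss, but smaller than the $286 fixed cost the firm would lose by shutting down.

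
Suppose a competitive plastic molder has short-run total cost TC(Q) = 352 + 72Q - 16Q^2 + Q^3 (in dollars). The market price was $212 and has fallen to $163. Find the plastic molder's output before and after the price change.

AVC = 72 - 16Q + Q^2, minimized at Q = 8 where min AVC = $8. MC = 72 - 32Q + 3Q^2.
With P = $212 above the shutdown price, P = MC gives Q = 14.
At P = $163 ≥ min AVC, set P = MC: Q = 13. The firm stays open but cuts output.

Output falls from 14 to 13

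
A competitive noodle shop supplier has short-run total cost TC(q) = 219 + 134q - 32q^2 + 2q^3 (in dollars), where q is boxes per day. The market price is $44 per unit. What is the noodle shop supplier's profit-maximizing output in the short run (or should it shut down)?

Variable cost is VC = 134q - 32q^2 + 2q^3, so AVC = VC/q = 134 - 32q + 2q^2 and MC = dTC/dq = 134 - 64q + 6q^2.
AVC hits its minimum where MC = AVC, at q = 8, giving min AVC = 134 - 32·8 + 2·8^2 = $6.
P = $44 exceeds min AVC = $6, so the firm stays open.
Set P = MC: 44 = 134 - 64q + 6q^2 → 90 - 64q + 6q^2 = 0. The roots are q = 5/3 and q = 9; the profit-maximizing output is on the rising part of MC, so q* = 9.
Check: AVC at q = 9 is $8 ≤ P, so revenue covers variable cost.
Profit = P·q − TC = 44·9 − 291 = $105.

Produce at q = 9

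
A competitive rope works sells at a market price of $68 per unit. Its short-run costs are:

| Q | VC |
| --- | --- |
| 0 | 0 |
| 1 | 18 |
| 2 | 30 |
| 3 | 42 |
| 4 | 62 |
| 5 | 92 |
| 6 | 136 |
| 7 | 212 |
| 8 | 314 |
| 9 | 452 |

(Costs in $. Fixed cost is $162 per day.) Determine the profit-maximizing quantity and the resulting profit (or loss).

Q = 6; profit = $110

Profit at each row (π = 68Q − TC): Q=0: -162; Q=1: -112; Q=2: -56; Q=3: 0; Q=4: 48; Q=5: 86; Q=6: 110; Q=7: 102; Q=8: 68; Q=9: -2.
Profit is maximized at Q = 6. AVC there is 136/6 = $22.67 ≤ P, so producing beats shutting down (which would give -$162).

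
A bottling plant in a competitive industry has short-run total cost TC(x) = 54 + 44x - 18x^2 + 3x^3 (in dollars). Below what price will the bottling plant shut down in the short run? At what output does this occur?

$17 per unit, at x = 3

The shutdown price is the minimum of AVC. VC = 44x - 18x^2 + 3x^3, so AVC = 44 - 18x + 3x^2.
dAVC/dx = -18 + 6x = 0 gives x = 3. min AVC = 44 - 18·3 + 3·3^2 = 17.
The firm shuts down for any P below $17.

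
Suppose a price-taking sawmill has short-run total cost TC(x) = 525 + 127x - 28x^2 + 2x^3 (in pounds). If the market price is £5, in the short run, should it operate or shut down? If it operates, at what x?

Variable cost is VC = 127x - 28x^2 + 2x^3, so AVC = VC/x = 127 - 28x + 2x^2 and MC = dTC/dx = 127 - 56x + 6x^2.
AVC hits its minimum where MC = AVC, at x = 7, giving min AVC = 127 - 28·7 + 2·7^2 = £29.
P = £5 lies below min AVC = £29; no output level covers variable cost.
Shutting down limits the loss to fixed cost, £525.

Shut down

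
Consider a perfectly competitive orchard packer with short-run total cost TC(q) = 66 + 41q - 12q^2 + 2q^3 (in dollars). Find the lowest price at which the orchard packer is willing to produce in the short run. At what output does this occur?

$23 per unit, at q = 3

The shutdown price is the minimum of AVC. VC = 41q - 12q^2 + 2q^3, so AVC = 41 - 12q + 2q^2.
At the minimum of AVC, MC = AVC. MC = 41 - 24q + 6q^2; setting MC = AVC gives 4q^2 - 12q = 0, so q = 3. min AVC = 23.
The firm shuts down for any P below $23.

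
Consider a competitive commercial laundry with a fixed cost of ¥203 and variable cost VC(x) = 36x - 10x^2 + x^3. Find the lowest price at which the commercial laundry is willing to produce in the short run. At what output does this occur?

¥11 per unit, at x = 5

Short-run supply begins at min AVC. From VC = 36x - 10x^2 + x^3, AVC = 36 - 10x + x^2.
At the minimum of AVC, MC = AVC. MC = 36 - 20x + 3x^2; setting MC = AVC gives 2x^2 - 10x = 0, so x = 5. min AVC = 11.
For P < ¥11 the firm produces nothing.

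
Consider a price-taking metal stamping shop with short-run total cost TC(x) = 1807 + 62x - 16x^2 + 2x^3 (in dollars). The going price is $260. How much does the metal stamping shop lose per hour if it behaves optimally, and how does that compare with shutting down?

AVC = 62 - 16x + 2x^2; min AVC = $30 at x = 4. Since P = $260 ≥ min AVC, the firm produces.
With MC = 62 - 32x + 6x^2, P = MC on the upward-sloping part at x* = 9.
TR = 260·9 = 2340. TC = 1807 + 720 = 2527. Profit = 2340 − 2527 = -$187.
By producing, the firm covers all variable cost plus $1620 of fixed cost; shutting down would lose the full $1807.

Profit = -$187 at x = 9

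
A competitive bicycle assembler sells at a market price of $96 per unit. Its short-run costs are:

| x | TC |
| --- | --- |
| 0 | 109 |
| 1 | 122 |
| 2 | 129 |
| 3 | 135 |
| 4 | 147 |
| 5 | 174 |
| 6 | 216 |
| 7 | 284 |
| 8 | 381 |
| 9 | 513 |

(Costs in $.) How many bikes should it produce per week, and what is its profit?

x = 7; profit = $388

Tabulate TR − TC: x=0: -109; x=1: -26; x=2: 63; x=3: 153; x=4: 237; x=5: 306; x=6: 360; x=7: 388; x=8: 387; x=9: 351.
Profit is maximized at x = 7. AVC there is 175/7 = $25 ≤ P, so producing beats shutting down (which would give -$109).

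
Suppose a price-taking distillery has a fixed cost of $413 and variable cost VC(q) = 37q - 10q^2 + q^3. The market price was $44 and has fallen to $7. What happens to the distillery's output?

Output falls from 7 to 0 (the firm shuts down)

MC = 37 - 20q + 3q^2; the shutdown threshold is min AVC = $12 (at q = 5).
With P = $44 above the shutdown price, P = MC gives q = 7.
At P = $7 < min AVC = $12, price no longer covers variable cost at any output, so the firm shuts down: q = 0.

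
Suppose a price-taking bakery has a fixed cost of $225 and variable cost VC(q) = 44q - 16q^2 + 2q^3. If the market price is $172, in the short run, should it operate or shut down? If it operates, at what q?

From TC, MC = TC'(q) = 44 - 32q + 6q^2 and AVC = VC/q = 44 - 16q + 2q^2.
The AVC parabola has its vertex at q = 16/4 = 4, where AVC = 44 - 16·4 + 2·4^2 = $12.
Because $172 ≥ $12, revenue can cover variable cost; the firm operates.
P = MC gives -128 - 32q + 6q^2 = 0, with roots -8/3 and 8. Take the larger (rising MC): q* = 8.
Check: AVC at q = 8 is $44 ≤ P, so revenue covers variable cost.
Profit = P·q − TC = 172·8 − 577 = $799.

Produce at q = 8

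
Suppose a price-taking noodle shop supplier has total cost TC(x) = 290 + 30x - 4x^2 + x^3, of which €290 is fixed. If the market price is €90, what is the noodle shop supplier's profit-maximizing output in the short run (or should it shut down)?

From TC, MC = TC'(x) = 30 - 8x + 3x^2 and AVC = VC/x = 30 - 4x + x^2.
AVC hits its minimum where MC = AVC, at x = 2, giving min AVC = 30 - 4·2 + 2^2 = €26.
Because €90 ≥ €26, revenue can cover variable cost; the firm operates.
P = MC gives -60 - 8x + 3x^2 = 0, with roots -10/3 and 6. Take the larger (rising MC): x* = 6.
Check: AVC at x = 6 is €42 ≤ P, so revenue covers variable cost.
Profit = P·x − TC = 90·6 − 542 = -€2, a loss, but smaller than the €290 fixed cost the firm would lose by shutting down.

Produce at x = 6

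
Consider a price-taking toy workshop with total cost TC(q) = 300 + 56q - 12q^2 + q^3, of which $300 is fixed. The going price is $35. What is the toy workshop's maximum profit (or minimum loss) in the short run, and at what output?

AVC = 56 - 12q + q^2; min AVC = $20 at q = 6. Since P = $35 ≥ min AVC, the firm produces.
MC = 56 - 24q + 3q^2. Setting P = MC and taking the root on the rising branch gives q* = 7.
TR = 35·7 = 245. TC = 300 + 147 = 447. Profit = 245 − 447 = -$202.
Shutting down would mean losing the fixed cost of $300, so operating at a loss of $202 is better by $98.

Profit = -$202 at q = 7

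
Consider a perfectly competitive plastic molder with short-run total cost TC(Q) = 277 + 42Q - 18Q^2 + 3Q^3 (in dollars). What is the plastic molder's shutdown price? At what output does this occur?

$15 per unit, at Q = 3

Short-run supply begins at min AVC. From VC = 42Q - 18Q^2 + 3Q^3, AVC = 42 - 18Q + 3Q^2.
At the minimum of AVC, MC = AVC. MC = 42 - 36Q + 9Q^2; setting MC = AVC gives 6Q^2 - 18Q = 0, so Q = 3. min AVC = 15.
So the shutdown price is $15.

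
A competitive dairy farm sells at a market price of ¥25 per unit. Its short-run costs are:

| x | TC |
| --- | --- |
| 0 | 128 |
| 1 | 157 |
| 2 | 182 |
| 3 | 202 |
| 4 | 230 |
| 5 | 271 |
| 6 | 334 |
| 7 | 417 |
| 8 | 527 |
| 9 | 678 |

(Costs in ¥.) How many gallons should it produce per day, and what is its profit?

Profit at each row (π = 25x − TC): x=0: -128; x=1: -132; x=2: -132; x=3: -127; x=4: -130; x=5: -146; x=6: -184; x=7: -242; x=8: -327; x=9: -453.
Profit is maximized at x = 3. AVC there is 74/3 = ¥24.67 ≤ P, so producing beats shutting down (which would give -¥128).

x = 3; profit = -¥127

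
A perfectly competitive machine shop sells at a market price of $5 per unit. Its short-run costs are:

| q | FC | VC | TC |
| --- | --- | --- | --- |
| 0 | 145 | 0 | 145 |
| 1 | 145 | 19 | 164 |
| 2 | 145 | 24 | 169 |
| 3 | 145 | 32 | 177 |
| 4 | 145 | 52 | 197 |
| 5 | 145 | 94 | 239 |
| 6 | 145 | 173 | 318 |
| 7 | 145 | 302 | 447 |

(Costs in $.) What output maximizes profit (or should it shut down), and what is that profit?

Profit at each row (π = 5q − TC): q=0: -145; q=1: -159; q=2: -159; q=3: -162; q=4: -177; q=5: -214; q=6: -288; q=7: -412.
Profit is highest at q = 0. Equivalently, the lowest AVC in the table is 32/3 ≈ $10.67 at q = 3, and P = $5 falls below it — price never covers variable cost, so the firm shuts down and loses only its fixed cost.

q = 0 (shut down); profit = -$145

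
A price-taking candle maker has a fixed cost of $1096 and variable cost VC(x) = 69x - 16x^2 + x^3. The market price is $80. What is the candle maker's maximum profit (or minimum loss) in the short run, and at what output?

Profit = -$370 at x = 11

AVC = 69 - 16x + x^2; min AVC = $5 at x = 8. Since P = $80 ≥ min AVC, the firm produces.
With MC = 69 - 32x + 3x^2, P = MC on the upward-sloping part at x* = 11.
TR = 80·11 = 880. TC = 1096 + 154 = 1250. Profit = 880 − 1250 = -$370.
That loss of $370 beats the $1096 the firm would lose by shutting down; producing recovers $726 of fixed cost.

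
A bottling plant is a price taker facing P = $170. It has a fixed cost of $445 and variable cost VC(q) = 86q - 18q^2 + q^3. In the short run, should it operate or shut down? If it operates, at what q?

From TC, MC = TC'(q) = 86 - 36q + 3q^2 and AVC = VC/q = 86 - 18q + q^2.
AVC is minimized where dAVC/dq = -18 + 2q = 0, at q = 9; min AVC = 86 - 18·9 + 9^2 = $5.
P = $170 exceeds min AVC = $5, so the firm stays open.
P = MC gives -84 - 36q + 3q^2 = 0, with roots -2 and 14. Take the larger (rising MC): q* = 14.
Check: AVC at q = 14 is $30 ≤ P, so revenue covers variable cost.
Profit = P·q − TC = 170·14 − 865 = $1515.

Produce at q = 14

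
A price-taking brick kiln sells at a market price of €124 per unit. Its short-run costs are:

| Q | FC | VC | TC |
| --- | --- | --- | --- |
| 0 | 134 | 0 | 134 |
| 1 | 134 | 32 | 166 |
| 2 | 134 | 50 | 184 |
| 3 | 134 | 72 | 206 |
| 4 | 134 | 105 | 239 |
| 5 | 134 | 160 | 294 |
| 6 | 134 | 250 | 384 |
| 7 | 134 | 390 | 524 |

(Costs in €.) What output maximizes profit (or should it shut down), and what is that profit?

Compute π = P·Q − TC at each output: Q=0: -134; Q=1: -42; Q=2: 64; Q=3: 166; Q=4: 257; Q=5: 326; Q=6: 360; Q=7: 344.
Profit is maximized at Q = 6. AVC there is 250/6 = €41.67 ≤ P, so producing beats shutting down (which would give -€134).

Q = 6; profit = €360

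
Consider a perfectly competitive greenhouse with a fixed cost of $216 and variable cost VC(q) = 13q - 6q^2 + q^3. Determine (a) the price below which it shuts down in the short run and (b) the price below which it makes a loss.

Shutdown price = min AVC. AVC = 13 - 6q + q^2, with vertex at q = 3 and minimum $4.
ATC = 216/q + 13 - 6q + q^2. Setting dATC/dq = −216/q^2 − 6 + 2q = 0 gives q = 6 (since 2·6^3 − 6·6^2 = 216).
min ATC = 216/6 + 13 − 6·6 + 6^2 = $49. That is the break-even price.
Between these two prices the firm operates at a loss; above $49 it earns a profit.

Shutdown price = $4; break-even price = $49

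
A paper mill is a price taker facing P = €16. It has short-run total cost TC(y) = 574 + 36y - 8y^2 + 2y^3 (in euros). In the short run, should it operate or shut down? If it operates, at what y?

Variable cost is VC = 36y - 8y^2 + 2y^3, so AVC = VC/y = 36 - 8y + 2y^2 and MC = dTC/dy = 36 - 16y + 6y^2.
The AVC parabola has its vertex at y = 8/4 = 2, where AVC = 36 - 8·2 + 2·2^2 = €28.
Since P = €16 < min AVC = €28, price fails to cover variable cost at any output.
Shutting down limits the loss to fixed cost, €574.

Shut down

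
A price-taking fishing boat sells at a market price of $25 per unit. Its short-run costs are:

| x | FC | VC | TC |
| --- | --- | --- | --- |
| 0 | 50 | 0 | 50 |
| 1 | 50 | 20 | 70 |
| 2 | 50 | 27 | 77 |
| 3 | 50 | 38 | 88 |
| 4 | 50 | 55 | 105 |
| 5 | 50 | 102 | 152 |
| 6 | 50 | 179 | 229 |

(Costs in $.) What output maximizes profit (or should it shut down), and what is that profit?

x = 4; profit = -$5

Profit at each row (π = 25x − TC): x=0: -50; x=1: -45; x=2: -27; x=3: -13; x=4: -5; x=5: -27; x=6: -79.
Profit is maximized at x = 4. AVC there is 55/4 = $13.75 ≤ P, so producing beats shutting down (which would give -$50).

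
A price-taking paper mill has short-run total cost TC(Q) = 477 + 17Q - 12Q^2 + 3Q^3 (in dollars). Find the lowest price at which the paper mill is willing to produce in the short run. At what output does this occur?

$5 per unit, at Q = 2

The shutdown price is the minimum of AVC. VC = 17Q - 12Q^2 + 3Q^3, so AVC = 17 - 12Q + 3Q^2.
At the minimum of AVC, MC = AVC. MC = 17 - 24Q + 9Q^2; setting MC = AVC gives 6Q^2 - 12Q = 0, so Q = 2. min AVC = 5.
The firm shuts down for any P below $5.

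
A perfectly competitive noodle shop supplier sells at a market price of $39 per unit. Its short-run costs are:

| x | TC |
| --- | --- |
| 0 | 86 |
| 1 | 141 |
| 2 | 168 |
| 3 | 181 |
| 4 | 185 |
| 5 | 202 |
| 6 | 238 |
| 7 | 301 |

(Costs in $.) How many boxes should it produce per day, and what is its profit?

x = 6; profit = -$4

Compute π = P·x − TC at each output: x=0: -86; x=1: -102; x=2: -90; x=3: -64; x=4: -29; x=5: -7; x=6: -4; x=7: -28.
Profit is maximized at x = 6. AVC there is 152/6 = $25.33 ≤ P, so producing beats shutting down (which would give -$86).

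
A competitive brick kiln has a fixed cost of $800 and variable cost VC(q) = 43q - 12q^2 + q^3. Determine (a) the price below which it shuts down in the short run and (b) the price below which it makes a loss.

Shutdown price = $7; break-even price = $103

Shutdown price = min AVC. AVC = 43 - 12q + q^2, with vertex at q = 6 and minimum $7.
ATC = 800/q + 43 - 12q + q^2. Setting dATC/dq = −800/q^2 − 12 + 2q = 0 gives q = 10 (since 2·10^3 − 12·10^2 = 800).
min ATC = 800/10 + 43 − 12·10 + 10^2 = $103. That is the break-even price.
For $7 ≤ P < $103 the firm produces at a loss; below $7 it shuts down.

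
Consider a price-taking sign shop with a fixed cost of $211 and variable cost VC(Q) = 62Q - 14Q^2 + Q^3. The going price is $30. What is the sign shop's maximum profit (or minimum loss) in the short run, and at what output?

AVC = 62 - 14Q + Q^2 has its minimum $13 at Q = 7; price $30 clears that bar, so the firm operates.
With MC = 62 - 28Q + 3Q^2, P = MC on the upward-sloping part at Q* = 8.
TR = 30·8 = 240. TC = 211 + 112 = 323. Profit = 240 − 323 = -$83.
By producing, the firm covers all variable cost plus $128 of fixed cost; shutting down would lose the full $211.

Profit = -$83 at Q = 8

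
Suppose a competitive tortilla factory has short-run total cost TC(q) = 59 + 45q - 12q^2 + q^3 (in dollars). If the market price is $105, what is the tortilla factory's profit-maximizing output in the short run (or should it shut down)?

Produce at q = 10

Strip out fixed cost: VC = 45q - 12q^2 + q^3. Then AVC = 45 - 12q + q^2 and MC = 45 - 24q + 3q^2.
The AVC parabola has its vertex at q = 12/2 = 6, where AVC = 45 - 12·6 + 6^2 = $9.
Because $105 ≥ $9, revenue can cover variable cost; the firm operates.
Set P = MC: 105 = 45 - 24q + 3q^2 → -60 - 24q + 3q^2 = 0. The roots are q = -2 and q = 10; the profit-maximizing output is on the rising part of MC, so q* = 10.
Check: AVC at q = 10 is $25 ≤ P, so revenue covers variable cost.
Profit = P·q − TC = 105·10 − 309 = $741.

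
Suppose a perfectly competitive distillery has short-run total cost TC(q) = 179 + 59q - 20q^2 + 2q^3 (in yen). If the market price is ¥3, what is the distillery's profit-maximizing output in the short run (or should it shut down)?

Strip out fixed cost: VC = 59q - 20q^2 + 2q^3. Then AVC = 59 - 20q + 2q^2 and MC = 59 - 40q + 6q^2.
AVC hits its minimum where MC = AVC, at q = 5, giving min AVC = 59 - 20·5 + 2·5^2 = ¥9.
Since P = ¥3 < min AVC = ¥9, price fails to cover variable cost at any output.
The firm minimizes its loss by shutting down and losing only its fixed cost of ¥179.

Shut down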